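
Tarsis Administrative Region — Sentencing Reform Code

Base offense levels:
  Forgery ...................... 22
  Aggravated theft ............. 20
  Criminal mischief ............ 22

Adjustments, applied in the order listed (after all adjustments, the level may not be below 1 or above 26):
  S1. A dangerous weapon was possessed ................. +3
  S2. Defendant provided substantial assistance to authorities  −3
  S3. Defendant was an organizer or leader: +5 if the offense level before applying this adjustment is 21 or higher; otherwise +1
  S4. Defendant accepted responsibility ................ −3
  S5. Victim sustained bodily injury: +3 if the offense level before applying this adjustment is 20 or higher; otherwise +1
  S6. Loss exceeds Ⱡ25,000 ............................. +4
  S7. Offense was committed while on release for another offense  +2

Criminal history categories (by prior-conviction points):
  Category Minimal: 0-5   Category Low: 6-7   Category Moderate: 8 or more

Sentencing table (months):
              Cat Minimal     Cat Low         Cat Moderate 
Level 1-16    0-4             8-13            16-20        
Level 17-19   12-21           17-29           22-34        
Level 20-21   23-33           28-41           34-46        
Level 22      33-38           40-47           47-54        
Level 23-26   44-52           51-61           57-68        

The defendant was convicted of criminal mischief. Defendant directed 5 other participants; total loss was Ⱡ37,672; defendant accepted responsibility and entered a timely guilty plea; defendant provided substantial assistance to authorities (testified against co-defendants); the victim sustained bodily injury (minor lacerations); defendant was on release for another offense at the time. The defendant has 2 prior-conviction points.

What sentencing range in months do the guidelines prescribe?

Base offense level for criminal mischief: 22.
S2 applies: 22 − 3 = 19.
S3 applies (level before this adjustment is 19 < 21, so +1): 19 + 1 = 20.
S4 applies: 20 − 3 = 17.
S5 applies (level before this adjustment is 17 < 20, so +1): 17 + 1 = 18.
S6 applies: 18 + 4 = 22.
S7 applies: 22 + 2 = 24.
Final offense level: 24.
Criminal history: 2 prior points → Category Minimal (0-5).
Level 24 falls in the 23-26 band.
Grid: Level 23-26 × Category Minimal = 44-52 months.

44-52 months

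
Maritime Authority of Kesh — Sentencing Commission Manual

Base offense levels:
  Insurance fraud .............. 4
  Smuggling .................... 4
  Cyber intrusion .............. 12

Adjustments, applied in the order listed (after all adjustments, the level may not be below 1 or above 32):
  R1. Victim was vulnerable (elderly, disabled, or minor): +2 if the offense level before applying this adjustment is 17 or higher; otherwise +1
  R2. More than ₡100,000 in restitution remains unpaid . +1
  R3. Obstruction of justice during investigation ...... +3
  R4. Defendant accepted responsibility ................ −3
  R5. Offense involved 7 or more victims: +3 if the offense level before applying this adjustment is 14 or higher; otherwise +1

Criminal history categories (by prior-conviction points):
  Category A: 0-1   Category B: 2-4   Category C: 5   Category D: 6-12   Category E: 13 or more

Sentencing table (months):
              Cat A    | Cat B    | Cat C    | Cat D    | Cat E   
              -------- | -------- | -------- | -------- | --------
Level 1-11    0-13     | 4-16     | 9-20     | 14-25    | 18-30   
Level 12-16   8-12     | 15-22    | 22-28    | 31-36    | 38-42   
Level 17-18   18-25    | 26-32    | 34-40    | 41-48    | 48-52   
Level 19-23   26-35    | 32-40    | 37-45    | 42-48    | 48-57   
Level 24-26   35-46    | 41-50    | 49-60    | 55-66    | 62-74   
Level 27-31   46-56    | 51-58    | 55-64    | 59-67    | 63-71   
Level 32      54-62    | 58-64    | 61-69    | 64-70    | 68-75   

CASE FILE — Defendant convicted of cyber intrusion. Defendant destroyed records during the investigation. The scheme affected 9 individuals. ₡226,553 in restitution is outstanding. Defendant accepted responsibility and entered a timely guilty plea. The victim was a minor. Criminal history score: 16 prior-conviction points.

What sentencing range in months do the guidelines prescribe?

48-52 months

Base offense level for cyber intrusion: 12.
R1 applies (level before this adjustment is 12 < 17, so +1): 12 + 1 = 13.
R2 applies: 13 + 1 = 14.
R3 applies: 14 + 3 = 17.
R4 applies: 17 − 3 = 14.
R5 applies (level before this adjustment is 14 ≥ 14, so +3): 14 + 3 = 17.
Final offense level: 17.
Criminal history: 16 prior points → Category E (13+).
Level 17 falls in the 17-18 band.
Grid: Level 17-18 × Category E = 48-52 months.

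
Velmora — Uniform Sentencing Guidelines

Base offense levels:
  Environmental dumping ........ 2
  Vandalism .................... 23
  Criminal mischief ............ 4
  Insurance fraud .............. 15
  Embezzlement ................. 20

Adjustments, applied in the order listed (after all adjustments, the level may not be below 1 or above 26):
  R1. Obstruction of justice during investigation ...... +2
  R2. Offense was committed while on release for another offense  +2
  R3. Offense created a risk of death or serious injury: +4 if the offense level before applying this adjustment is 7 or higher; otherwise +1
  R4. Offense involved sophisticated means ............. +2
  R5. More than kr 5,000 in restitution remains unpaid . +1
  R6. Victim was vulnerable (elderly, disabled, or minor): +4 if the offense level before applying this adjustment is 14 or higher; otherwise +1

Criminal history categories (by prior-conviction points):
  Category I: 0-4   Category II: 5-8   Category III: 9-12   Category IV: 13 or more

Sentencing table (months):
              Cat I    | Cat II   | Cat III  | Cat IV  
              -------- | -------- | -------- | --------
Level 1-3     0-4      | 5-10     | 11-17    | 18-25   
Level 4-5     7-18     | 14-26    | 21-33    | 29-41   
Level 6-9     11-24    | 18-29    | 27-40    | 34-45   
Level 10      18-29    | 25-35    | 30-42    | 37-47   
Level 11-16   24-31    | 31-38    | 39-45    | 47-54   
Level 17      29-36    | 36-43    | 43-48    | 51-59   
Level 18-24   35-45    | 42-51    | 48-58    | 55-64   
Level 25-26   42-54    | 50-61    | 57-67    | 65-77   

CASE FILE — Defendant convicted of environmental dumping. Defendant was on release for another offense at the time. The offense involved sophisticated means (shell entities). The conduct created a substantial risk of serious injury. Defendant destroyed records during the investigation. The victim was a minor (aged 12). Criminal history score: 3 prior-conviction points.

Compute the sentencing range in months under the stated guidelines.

18-29 months

Base offense level for environmental dumping: 2.
R1 applies: 2 + 2 = 4.
R2 applies: 4 + 2 = 6.
R3 applies (level before this adjustment is 6 < 7, so +1): 6 + 1 = 7.
R4 applies: 7 + 2 = 9.
R6 applies (level before this adjustment is 9 < 14, so +1): 9 + 1 = 10.
Final offense level: 10.
Criminal history: 3 prior points → Category I (0-4).
Level 10 falls in the 10 band.
Grid: Level 10 × Category I = 18-29 months.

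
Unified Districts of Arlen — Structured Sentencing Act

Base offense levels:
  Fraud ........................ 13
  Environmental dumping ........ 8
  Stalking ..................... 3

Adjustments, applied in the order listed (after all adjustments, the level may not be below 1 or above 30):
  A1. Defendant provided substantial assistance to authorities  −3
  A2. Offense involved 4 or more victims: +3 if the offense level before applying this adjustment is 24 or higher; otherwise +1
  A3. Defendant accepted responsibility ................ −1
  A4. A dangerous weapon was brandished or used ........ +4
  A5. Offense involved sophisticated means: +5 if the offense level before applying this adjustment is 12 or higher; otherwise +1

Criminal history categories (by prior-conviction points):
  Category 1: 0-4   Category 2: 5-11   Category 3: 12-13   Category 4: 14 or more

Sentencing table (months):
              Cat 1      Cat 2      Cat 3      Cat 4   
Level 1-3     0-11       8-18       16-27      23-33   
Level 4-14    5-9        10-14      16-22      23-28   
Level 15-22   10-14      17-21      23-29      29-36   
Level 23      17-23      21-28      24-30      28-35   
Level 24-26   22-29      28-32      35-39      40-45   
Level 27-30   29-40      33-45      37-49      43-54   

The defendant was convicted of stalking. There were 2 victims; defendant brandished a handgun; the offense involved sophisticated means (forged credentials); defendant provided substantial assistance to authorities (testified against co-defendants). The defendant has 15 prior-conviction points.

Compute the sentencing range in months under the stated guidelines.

23-28 months

Base offense level for stalking: 3.
A1 applies: 3 − 3 = 0.
A2 does not apply.
A4 applies: 0 + 4 = 4.
A5 applies (level before this adjustment is 4 < 12, so +1): 4 + 1 = 5.
Final offense level: 5.
Criminal history: 15 prior points → Category 4 (14+).
Level 5 falls in the 4-14 band.
Grid: Level 4-14 × Category 4 = 23-28 months.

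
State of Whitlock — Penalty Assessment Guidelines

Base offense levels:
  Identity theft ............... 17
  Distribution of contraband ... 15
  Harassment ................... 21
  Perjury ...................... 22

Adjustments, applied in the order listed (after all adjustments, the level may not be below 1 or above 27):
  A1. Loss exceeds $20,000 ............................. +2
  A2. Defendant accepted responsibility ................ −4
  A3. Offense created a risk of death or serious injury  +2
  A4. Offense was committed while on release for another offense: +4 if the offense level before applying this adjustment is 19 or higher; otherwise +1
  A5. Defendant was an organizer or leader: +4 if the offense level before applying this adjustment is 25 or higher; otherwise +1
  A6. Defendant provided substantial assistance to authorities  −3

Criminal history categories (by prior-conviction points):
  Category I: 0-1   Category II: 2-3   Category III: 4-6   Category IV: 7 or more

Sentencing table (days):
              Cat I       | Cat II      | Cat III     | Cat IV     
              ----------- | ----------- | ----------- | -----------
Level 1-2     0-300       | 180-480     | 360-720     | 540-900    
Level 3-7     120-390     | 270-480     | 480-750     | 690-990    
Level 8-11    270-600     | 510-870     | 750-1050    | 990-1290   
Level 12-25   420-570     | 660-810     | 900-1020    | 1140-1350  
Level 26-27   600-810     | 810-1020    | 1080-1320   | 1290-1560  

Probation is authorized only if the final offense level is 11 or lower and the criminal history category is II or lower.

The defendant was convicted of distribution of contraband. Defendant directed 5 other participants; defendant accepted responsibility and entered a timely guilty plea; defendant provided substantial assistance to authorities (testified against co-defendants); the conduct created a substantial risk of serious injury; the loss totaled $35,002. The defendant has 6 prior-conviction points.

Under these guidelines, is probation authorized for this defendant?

Base offense level for distribution of contraband: 15.
A1 applies: 15 + 2 = 17.
A2 applies: 17 − 4 = 13.
A3 applies: 13 + 2 = 15.
A5 applies (level before this adjustment is 15 < 25, so +1): 15 + 1 = 16.
A6 applies: 16 − 3 = 13.
Final offense level: 13.
Criminal history: 6 prior points → Category III (4-6).
Level 13 falls in the 12-25 band.
Grid: Level 12-25 × Category III = 900-1020 days.
Probation check: level 13 > 11 and category III > II → not eligible.

No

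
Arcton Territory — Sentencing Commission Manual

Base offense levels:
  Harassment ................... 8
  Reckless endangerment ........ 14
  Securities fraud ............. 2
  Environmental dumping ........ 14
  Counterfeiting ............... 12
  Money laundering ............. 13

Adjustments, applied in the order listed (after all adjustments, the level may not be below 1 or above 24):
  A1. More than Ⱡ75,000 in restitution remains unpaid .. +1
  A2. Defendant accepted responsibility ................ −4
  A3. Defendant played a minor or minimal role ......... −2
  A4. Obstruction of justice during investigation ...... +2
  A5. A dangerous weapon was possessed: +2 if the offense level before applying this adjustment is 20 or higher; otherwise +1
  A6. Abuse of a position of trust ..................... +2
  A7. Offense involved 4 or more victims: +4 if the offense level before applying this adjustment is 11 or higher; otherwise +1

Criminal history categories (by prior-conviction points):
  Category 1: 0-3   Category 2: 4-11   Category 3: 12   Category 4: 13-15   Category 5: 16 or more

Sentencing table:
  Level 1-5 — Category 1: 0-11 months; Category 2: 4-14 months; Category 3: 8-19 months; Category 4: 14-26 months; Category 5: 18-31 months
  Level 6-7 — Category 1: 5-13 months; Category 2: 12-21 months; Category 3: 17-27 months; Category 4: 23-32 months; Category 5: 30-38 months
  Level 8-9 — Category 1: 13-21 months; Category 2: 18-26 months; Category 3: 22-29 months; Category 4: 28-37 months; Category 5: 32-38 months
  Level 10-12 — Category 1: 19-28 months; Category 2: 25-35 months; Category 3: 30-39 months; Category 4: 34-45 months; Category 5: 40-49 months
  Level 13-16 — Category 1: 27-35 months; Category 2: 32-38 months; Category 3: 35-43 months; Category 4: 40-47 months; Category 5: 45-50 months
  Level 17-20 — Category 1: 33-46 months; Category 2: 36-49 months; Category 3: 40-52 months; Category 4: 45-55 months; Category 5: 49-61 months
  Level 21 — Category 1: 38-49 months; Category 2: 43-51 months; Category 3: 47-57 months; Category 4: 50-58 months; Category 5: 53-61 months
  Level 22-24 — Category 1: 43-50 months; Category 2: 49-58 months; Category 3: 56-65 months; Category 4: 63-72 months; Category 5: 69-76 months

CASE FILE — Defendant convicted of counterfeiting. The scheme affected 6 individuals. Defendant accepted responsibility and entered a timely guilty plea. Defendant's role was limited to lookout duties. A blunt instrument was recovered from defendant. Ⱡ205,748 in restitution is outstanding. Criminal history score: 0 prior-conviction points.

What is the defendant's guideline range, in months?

Base offense level for counterfeiting: 12.
A1 applies: 12 + 1 = 13.
A2 applies: 13 − 4 = 9.
A3 applies: 9 − 2 = 7.
A4 does not apply.
A5 applies (level before this adjustment is 7 < 20, so +1): 7 + 1 = 8.
A7 applies (level before this adjustment is 8 < 11, so +1): 8 + 1 = 9.
Final offense level: 9.
Criminal history: 0 prior points → Category 1 (0-3).
Level 9 falls in the 8-9 band.
Grid: Level 8-9 × Category 1 = 13-21 months.

13-21 months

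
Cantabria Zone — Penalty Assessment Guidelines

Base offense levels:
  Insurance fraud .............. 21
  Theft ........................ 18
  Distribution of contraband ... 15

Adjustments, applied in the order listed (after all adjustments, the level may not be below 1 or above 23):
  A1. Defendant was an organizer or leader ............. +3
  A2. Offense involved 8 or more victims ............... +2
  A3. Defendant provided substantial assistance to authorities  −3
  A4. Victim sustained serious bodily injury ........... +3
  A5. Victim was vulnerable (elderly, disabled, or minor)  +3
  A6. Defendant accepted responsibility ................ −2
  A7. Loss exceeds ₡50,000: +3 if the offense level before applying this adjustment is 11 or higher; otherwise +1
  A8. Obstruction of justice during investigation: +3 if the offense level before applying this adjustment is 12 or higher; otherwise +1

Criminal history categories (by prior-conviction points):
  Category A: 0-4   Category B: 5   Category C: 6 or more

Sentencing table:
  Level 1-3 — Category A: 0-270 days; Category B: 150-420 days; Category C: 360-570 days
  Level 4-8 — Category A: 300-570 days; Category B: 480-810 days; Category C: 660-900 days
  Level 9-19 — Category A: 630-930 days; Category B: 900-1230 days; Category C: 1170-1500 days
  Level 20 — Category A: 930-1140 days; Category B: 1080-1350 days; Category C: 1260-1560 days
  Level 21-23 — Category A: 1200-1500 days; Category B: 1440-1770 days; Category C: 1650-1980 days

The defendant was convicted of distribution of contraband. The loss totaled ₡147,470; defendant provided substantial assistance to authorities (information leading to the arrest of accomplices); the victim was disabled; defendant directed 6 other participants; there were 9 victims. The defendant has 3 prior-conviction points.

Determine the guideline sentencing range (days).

Base offense level for distribution of contraband: 15.
A1 applies: 15 + 3 = 18.
A2 applies: 18 + 2 = 20.
A3 applies: 20 − 3 = 17.
A5 applies: 17 + 3 = 20.
A7 applies (level before this adjustment is 20 ≥ 11, so +3): 20 + 3 = 23.
Final offense level: 23.
Criminal history: 3 prior points → Category A (0-4).
Level 23 falls in the 21-23 band.
Grid: Level 21-23 × Category A = 1200-1500 days.

1200-1500 days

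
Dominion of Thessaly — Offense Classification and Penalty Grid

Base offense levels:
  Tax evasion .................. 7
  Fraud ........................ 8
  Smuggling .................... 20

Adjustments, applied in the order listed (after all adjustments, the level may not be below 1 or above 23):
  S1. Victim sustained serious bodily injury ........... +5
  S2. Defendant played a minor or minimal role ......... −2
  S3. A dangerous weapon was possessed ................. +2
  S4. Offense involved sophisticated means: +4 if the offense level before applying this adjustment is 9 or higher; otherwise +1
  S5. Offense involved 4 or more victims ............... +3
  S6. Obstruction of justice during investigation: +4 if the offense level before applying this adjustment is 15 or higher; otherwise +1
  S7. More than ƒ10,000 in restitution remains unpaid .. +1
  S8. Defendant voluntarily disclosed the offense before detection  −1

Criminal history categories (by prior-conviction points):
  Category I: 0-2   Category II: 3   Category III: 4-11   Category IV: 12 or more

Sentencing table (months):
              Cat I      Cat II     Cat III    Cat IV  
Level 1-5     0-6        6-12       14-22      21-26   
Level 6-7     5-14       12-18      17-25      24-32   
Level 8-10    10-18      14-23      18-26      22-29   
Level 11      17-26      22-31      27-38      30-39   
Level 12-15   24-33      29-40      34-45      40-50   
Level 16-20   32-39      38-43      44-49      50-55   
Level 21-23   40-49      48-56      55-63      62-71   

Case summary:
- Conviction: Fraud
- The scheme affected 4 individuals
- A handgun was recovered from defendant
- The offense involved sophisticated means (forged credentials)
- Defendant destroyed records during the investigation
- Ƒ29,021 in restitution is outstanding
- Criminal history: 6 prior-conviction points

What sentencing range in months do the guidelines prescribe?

55-63 months

Base offense level for fraud: 8.
S1 does not apply.
S2 does not apply.
S3 applies: 8 + 2 = 10.
S4 applies (level before this adjustment is 10 ≥ 9, so +4): 10 + 4 = 14.
S5 applies: 14 + 3 = 17.
S6 applies (level before this adjustment is 17 ≥ 15, so +4): 17 + 4 = 21.
S7 applies: 21 + 1 = 22.
Final offense level: 22.
Criminal history: 6 prior points → Category III (4-11).
Level 22 falls in the 21-23 band.
Grid: Level 21-23 × Category III = 55-63 months.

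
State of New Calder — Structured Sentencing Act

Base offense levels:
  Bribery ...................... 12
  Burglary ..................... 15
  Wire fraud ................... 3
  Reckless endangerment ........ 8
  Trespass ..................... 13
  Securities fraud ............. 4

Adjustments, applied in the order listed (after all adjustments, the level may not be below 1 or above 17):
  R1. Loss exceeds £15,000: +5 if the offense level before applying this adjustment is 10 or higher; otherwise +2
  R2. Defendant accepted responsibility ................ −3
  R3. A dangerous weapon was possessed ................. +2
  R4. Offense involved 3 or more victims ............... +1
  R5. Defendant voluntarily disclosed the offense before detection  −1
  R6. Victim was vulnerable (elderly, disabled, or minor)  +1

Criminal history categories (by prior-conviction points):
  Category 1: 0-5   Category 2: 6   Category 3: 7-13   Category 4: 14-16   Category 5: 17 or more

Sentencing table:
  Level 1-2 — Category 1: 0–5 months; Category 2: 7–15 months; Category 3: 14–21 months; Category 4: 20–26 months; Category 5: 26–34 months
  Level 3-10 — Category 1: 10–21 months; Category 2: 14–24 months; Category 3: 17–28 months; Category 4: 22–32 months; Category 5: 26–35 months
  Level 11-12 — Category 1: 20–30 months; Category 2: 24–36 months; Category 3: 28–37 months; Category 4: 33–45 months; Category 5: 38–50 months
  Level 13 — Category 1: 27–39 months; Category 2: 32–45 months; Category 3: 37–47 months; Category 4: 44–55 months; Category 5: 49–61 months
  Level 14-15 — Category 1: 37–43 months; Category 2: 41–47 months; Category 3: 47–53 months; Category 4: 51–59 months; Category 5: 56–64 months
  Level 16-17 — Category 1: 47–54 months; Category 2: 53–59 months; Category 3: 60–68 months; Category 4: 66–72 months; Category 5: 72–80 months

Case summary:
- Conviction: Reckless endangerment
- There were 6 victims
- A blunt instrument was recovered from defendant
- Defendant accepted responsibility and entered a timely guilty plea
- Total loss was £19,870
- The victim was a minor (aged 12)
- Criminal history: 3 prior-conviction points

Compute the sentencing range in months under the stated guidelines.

Base offense level for reckless endangerment: 8.
R1 applies (level before this adjustment is 8 < 10, so +2): 8 + 2 = 10.
R2 applies: 10 − 3 = 7.
R3 applies: 7 + 2 = 9.
R4 applies: 9 + 1 = 10.
R5 does not apply.
R6 applies: 10 + 1 = 11.
Final offense level: 11.
Criminal history: 3 prior points → Category 1 (0-5).
Level 11 falls in the 11-12 band.
Grid: Level 11-12 × Category 1 = 20-30 months.

20-30 months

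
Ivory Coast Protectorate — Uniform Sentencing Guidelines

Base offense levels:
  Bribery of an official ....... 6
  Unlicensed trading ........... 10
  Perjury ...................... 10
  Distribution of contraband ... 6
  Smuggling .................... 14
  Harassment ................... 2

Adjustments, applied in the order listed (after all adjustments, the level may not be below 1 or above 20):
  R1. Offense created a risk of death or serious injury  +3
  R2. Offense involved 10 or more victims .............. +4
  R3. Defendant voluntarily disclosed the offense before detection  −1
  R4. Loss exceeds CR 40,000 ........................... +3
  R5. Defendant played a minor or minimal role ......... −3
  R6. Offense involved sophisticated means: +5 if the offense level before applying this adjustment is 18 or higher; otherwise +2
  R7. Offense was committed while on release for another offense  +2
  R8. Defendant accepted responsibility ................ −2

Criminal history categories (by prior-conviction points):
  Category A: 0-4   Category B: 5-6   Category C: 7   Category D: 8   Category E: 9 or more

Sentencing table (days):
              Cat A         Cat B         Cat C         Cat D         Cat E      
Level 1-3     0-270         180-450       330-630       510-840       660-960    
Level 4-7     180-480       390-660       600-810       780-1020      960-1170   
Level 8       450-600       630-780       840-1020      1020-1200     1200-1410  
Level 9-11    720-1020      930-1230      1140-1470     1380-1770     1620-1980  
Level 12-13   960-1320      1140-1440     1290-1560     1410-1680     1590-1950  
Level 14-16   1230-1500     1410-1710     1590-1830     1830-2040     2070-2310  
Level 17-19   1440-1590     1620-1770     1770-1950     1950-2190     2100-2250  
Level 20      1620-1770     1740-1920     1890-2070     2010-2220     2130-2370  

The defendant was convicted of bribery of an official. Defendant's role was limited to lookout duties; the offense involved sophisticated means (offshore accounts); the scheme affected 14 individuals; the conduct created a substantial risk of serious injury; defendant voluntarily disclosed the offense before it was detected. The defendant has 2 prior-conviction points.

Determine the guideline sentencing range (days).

720-1020 days

Base offense level for bribery of an official: 6.
R1 applies: 6 + 3 = 9.
R2 applies: 9 + 4 = 13.
R3 applies: 13 − 1 = 12.
R4 does not apply.
R5 applies: 12 − 3 = 9.
R6 applies (level before this adjustment is 9 < 18, so +2): 9 + 2 = 11.
R7 does not apply.
R8 does not apply.
Final offense level: 11.
Criminal history: 2 prior points → Category A (0-4).
Level 11 falls in the 9-11 band.
Grid: Level 9-11 × Category A = 720-1020 days.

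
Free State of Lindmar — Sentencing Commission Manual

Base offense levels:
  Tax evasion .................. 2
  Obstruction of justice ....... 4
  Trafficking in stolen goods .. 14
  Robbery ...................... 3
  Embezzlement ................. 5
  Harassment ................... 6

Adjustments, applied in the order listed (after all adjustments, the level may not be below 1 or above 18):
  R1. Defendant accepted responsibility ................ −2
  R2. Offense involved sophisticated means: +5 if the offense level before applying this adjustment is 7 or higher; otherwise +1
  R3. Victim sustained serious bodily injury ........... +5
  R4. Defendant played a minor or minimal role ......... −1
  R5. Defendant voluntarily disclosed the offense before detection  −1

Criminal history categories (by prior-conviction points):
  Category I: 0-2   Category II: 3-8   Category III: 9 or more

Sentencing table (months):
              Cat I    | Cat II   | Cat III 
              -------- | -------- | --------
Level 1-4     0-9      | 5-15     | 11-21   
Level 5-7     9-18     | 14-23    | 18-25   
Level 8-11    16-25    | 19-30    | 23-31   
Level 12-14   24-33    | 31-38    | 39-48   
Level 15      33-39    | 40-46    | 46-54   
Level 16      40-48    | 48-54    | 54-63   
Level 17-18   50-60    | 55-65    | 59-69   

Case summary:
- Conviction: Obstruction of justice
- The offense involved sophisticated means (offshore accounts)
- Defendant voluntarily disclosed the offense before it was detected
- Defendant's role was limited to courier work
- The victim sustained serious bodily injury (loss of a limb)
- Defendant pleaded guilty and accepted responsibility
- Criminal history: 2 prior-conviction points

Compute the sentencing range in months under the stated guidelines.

Base offense level for obstruction of justice: 4.
R1 applies: 4 − 2 = 2.
R2 applies (level before this adjustment is 2 < 7, so +1): 2 + 1 = 3.
R3 applies: 3 + 5 = 8.
R4 applies: 8 − 1 = 7.
R5 applies: 7 − 1 = 6.
Final offense level: 6.
Criminal history: 2 prior points → Category I (0-2).
Level 6 falls in the 5-7 band.
Grid: Level 5-7 × Category I = 9-18 months.

9-18 months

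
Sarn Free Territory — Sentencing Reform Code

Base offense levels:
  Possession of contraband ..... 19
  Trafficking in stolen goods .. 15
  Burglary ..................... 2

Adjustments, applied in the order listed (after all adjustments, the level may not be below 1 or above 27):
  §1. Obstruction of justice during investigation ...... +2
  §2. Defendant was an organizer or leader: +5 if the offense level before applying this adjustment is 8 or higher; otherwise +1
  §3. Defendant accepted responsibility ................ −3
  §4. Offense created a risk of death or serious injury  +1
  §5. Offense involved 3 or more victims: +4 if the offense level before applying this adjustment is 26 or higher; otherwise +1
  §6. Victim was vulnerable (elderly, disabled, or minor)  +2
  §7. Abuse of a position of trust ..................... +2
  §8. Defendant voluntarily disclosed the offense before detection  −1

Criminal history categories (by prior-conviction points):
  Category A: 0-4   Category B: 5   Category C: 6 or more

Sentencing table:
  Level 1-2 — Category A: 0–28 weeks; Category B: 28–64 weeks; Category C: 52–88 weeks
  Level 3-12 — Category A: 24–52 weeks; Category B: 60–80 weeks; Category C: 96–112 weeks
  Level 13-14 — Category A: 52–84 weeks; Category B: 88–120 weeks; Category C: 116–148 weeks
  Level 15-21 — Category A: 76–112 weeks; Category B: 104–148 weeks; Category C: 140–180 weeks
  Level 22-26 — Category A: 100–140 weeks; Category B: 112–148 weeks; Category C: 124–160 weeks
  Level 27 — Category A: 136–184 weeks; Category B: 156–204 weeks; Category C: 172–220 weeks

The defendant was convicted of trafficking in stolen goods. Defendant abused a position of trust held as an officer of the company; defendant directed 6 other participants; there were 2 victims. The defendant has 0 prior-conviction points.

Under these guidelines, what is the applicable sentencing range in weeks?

Base offense level for trafficking in stolen goods: 15.
§2 applies (level before this adjustment is 15 ≥ 8, so +5): 15 + 5 = 20.
§4 does not apply.
§5 does not apply.
§6 does not apply.
§7 applies: 20 + 2 = 22.
Final offense level: 22.
Criminal history: 0 prior points → Category A (0-4).
Level 22 falls in the 22-26 band.
Grid: Level 22-26 × Category A = 100-140 weeks.

100-140 weeks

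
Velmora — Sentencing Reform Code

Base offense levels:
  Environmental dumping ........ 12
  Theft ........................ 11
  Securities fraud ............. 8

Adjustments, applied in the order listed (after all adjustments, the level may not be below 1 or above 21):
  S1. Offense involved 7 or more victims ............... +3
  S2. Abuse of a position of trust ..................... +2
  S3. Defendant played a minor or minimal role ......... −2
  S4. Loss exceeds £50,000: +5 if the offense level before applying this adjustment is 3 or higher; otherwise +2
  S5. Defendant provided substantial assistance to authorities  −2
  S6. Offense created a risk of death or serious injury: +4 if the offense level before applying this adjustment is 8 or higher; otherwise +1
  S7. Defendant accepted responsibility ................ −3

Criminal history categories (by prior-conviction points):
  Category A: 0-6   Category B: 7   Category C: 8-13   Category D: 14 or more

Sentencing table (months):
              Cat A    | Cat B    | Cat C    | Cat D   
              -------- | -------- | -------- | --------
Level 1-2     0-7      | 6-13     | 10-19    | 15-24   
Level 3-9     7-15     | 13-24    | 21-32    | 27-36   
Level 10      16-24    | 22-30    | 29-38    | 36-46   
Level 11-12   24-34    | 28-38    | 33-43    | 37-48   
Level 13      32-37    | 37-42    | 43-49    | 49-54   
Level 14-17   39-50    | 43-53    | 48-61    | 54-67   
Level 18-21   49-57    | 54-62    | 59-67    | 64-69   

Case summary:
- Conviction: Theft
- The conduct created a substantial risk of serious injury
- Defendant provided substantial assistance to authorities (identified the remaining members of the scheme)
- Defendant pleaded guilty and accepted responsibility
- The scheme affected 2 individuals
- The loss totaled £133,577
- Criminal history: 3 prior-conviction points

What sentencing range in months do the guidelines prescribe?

Base offense level for theft: 11.
S3 does not apply.
S4 applies (level before this adjustment is 11 ≥ 3, so +5): 11 + 5 = 16.
S5 applies: 16 − 2 = 14.
S6 applies (level before this adjustment is 14 ≥ 8, so +4): 14 + 4 = 18.
S7 applies: 18 − 3 = 15.
Final offense level: 15.
Criminal history: 3 prior points → Category A (0-6).
Level 15 falls in the 14-17 band.
Grid: Level 14-17 × Category A = 39-50 months.

39-50 months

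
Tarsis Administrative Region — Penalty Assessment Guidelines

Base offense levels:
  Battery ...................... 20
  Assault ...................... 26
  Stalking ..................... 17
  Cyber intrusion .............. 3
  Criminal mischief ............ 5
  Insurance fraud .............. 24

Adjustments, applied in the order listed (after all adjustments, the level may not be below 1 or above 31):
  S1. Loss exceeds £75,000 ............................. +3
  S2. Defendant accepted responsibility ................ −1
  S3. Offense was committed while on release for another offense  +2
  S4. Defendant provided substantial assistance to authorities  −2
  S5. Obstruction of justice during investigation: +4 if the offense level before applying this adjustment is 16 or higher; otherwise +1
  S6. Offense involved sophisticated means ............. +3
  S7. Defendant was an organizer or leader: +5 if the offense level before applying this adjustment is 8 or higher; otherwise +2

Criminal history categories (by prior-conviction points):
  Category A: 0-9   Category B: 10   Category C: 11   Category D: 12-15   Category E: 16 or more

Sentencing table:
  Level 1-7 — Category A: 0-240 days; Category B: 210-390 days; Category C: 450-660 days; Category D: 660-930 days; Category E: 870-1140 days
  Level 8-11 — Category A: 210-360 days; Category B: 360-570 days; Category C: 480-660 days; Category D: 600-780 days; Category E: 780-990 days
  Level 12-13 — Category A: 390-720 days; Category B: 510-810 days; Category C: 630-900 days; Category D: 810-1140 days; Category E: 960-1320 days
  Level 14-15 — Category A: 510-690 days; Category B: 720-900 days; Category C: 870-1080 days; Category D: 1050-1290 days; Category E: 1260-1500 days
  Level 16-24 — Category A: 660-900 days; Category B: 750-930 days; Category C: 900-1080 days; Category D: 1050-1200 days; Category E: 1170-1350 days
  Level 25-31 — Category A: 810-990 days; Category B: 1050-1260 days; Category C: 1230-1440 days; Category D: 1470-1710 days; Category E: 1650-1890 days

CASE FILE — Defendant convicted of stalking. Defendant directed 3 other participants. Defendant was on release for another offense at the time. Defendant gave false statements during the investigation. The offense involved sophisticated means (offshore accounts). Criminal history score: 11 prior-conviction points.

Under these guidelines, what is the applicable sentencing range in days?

1230-1440 days

Base offense level for stalking: 17.
S1 does not apply.
S3 applies: 17 + 2 = 19.
S5 applies (level before this adjustment is 19 ≥ 16, so +4): 19 + 4 = 23.
S6 applies: 23 + 3 = 26.
S7 applies (level before this adjustment is 26 ≥ 8, so +5): 26 + 5 = 31.
Final offense level: 31.
Criminal history: 11 prior points → Category C (11).
Level 31 falls in the 25-31 band.
Grid: Level 25-31 × Category C = 1230-1440 days.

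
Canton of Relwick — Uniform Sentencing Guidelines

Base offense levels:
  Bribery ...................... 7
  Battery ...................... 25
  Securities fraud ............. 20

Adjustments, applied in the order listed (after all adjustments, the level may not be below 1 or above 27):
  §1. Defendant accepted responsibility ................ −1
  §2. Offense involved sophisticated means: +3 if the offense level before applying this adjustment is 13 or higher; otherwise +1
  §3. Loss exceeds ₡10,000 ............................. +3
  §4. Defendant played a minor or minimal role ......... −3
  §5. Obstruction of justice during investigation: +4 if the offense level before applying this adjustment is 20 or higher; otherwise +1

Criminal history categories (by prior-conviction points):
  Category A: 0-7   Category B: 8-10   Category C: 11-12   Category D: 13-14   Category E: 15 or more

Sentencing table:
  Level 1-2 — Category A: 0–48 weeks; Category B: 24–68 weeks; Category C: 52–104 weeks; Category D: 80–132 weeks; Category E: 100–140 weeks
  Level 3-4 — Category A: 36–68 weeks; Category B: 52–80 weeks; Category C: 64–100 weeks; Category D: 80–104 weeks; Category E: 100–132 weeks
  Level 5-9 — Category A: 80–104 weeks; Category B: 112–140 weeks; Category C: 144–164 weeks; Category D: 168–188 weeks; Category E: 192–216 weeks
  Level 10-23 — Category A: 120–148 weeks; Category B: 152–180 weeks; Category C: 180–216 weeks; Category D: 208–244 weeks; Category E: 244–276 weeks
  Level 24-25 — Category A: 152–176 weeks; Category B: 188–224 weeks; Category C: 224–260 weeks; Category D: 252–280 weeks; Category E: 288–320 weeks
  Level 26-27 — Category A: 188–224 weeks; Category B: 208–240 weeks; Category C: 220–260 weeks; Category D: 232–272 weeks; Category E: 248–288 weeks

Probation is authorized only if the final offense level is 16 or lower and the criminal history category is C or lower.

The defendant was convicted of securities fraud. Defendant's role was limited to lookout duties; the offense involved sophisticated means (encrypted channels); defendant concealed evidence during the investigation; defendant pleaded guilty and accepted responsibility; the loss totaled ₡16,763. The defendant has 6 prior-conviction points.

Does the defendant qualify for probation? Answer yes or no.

No

Base offense level for securities fraud: 20.
§1 applies: 20 − 1 = 19.
§2 applies (level before this adjustment is 19 ≥ 13, so +3): 19 + 3 = 22.
§3 applies: 22 + 3 = 25.
§4 applies: 25 − 3 = 22.
§5 applies (level before this adjustment is 22 ≥ 20, so +4): 22 + 4 = 26.
Final offense level: 26.
Criminal history: 6 prior points → Category A (0-7).
Level 26 falls in the 26-27 band.
Grid: Level 26-27 × Category A = 188-224 weeks.
Probation check: level 26 > 16 and category A ≤ C → not eligible.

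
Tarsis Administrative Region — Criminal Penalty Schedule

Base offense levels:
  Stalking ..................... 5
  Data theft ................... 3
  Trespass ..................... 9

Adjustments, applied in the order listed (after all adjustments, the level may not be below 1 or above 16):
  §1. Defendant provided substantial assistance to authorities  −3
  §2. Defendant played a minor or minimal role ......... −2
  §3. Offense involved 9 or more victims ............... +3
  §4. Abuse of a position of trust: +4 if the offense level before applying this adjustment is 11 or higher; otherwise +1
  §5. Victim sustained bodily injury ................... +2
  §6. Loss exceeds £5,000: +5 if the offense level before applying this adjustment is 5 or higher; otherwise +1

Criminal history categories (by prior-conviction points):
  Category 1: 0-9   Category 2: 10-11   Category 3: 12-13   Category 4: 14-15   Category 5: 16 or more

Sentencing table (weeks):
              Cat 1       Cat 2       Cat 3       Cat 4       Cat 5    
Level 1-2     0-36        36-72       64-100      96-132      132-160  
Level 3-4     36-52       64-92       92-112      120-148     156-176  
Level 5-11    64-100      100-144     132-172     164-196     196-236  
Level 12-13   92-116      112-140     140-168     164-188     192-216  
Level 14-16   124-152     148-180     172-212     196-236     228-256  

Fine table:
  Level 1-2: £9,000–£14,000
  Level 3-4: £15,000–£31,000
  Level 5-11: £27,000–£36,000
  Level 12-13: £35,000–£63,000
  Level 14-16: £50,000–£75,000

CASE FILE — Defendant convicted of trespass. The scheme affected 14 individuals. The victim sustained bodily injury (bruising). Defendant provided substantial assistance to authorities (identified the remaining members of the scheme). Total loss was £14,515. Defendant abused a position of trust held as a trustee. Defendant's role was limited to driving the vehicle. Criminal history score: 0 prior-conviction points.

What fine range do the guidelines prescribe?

Base offense level for trespass: 9.
§1 applies: 9 − 3 = 6.
§2 applies: 6 − 2 = 4.
§3 applies: 4 + 3 = 7.
§4 applies (level before this adjustment is 7 < 11, so +1): 7 + 1 = 8.
§5 applies: 8 + 2 = 10.
§6 applies (level before this adjustment is 10 ≥ 5, so +5): 10 + 5 = 15.
Final offense level: 15.
Level 15 falls in the 14-16 band.
Fine table: Level 14-16 → £50,000–£75,000.

£50,000–£75,000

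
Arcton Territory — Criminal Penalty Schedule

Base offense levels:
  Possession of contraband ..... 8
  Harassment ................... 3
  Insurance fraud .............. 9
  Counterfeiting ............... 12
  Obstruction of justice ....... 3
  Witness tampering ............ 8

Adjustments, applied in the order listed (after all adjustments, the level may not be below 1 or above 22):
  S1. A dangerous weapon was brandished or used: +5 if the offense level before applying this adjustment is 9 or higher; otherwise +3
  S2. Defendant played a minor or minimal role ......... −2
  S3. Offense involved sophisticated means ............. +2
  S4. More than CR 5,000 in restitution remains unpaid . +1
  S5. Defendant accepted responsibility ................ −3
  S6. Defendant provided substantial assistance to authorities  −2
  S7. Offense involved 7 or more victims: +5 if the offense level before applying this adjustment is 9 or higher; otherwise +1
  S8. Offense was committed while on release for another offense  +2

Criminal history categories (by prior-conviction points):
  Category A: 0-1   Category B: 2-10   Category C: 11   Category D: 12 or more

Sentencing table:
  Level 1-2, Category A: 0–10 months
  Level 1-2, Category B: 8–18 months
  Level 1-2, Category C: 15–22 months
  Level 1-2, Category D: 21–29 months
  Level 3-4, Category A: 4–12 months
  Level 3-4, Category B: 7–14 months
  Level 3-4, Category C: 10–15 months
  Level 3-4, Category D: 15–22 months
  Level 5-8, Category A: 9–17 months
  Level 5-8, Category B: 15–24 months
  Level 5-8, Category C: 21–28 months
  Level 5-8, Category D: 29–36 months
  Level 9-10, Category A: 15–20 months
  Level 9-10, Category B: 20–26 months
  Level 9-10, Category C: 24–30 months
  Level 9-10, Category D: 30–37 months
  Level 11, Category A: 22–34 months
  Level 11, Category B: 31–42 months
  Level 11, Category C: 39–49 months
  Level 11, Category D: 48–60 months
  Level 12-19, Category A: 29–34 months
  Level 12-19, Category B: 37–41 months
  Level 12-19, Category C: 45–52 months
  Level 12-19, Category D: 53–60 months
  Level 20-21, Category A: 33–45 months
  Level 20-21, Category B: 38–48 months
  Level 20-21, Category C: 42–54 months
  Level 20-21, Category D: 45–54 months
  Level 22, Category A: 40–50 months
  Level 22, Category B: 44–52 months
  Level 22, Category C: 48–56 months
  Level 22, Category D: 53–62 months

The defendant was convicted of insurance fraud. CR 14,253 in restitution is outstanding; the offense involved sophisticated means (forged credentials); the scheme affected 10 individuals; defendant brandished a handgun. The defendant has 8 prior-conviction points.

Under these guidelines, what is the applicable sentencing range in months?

Base offense level for insurance fraud: 9.
S1 applies (level before this adjustment is 9 ≥ 9, so +5): 9 + 5 = 14.
S2 does not apply.
S3 applies: 14 + 2 = 16.
S4 applies: 16 + 1 = 17.
S6 does not apply.
S7 applies (level before this adjustment is 17 ≥ 9, so +5): 17 + 5 = 22.
Final offense level: 22.
Criminal history: 8 prior points → Category B (2-10).
Level 22 falls in the 22 band.
Grid: Level 22 × Category B = 44-52 months.

44-52 months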